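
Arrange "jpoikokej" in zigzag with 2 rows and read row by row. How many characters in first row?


Zigzag "jpoikokej" into 2 rows:
Placing characters:
  'j' => row 0
  'p' => row 1
  'o' => row 0
  'i' => row 1
  'k' => row 0
  'o' => row 1
  'k' => row 0
  'e' => row 1
  'j' => row 0
Rows:
  Row 0: "jokkj"
  Row 1: "pioe"
First row length: 5

5


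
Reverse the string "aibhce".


Input: aibhce
Reading characters right to left:
  Position 5: 'e'
  Position 4: 'c'
  Position 3: 'h'
  Position 2: 'b'
  Position 1: 'i'
  Position 0: 'a'
Reversed: echbia

echbia


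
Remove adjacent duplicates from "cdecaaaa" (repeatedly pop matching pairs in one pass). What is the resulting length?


Input: cdecaaaa
Stack-based adjacent duplicate removal:
  Read 'c': push. Stack: c
  Read 'd': push. Stack: cd
  Read 'e': push. Stack: cde
  Read 'c': push. Stack: cdec
  Read 'a': push. Stack: cdeca
  Read 'a': matches stack top 'a' => pop. Stack: cdec
  Read 'a': push. Stack: cdeca
  Read 'a': matches stack top 'a' => pop. Stack: cdec
Final stack: "cdec" (length 4)

4


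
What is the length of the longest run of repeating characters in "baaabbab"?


Input: "baaabbab"
Scanning for longest run:
  Position 1 ('a'): new char, reset run to 1
  Position 2 ('a'): continues run of 'a', length=2
  Position 3 ('a'): continues run of 'a', length=3
  Position 4 ('b'): new char, reset run to 1
  Position 5 ('b'): continues run of 'b', length=2
  Position 6 ('a'): new char, reset run to 1
  Position 7 ('b'): new char, reset run to 1
Longest run: 'a' with length 3

3


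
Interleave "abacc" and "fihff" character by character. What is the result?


Interleaving "abacc" and "fihff":
  Position 0: 'a' from first, 'f' from second => "af"
  Position 1: 'b' from first, 'i' from second => "bi"
  Position 2: 'a' from first, 'h' from second => "ah"
  Position 3: 'c' from first, 'f' from second => "cf"
  Position 4: 'c' from first, 'f' from second => "cf"
Result: afbiahcfcf

afbiahcfcf


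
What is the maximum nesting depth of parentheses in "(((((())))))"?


Input: "(((((())))))"
Tracking depth:
  Position 0 '(': depth becomes 1
  Position 1 '(': depth becomes 2
  Position 2 '(': depth becomes 3
  Position 3 '(': depth becomes 4
  Position 4 '(': depth becomes 5
  Position 5 '(': depth becomes 6
  Position 6 ')': depth becomes 5
  Position 7 ')': depth becomes 4
  Position 8 ')': depth becomes 3
  Position 9 ')': depth becomes 2
  Position 10 ')': depth becomes 1
  Position 11 ')': depth becomes 0
Maximum depth reached: 6

6


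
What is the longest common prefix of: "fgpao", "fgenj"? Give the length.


Words: fgpao, fgenj
  Position 0: all 'f' => match
  Position 1: all 'g' => match
  Position 2: ('p', 'e') => mismatch, stop
LCP = "fg" (length 2)

2


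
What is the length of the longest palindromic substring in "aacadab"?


Input: "aacadab"
Checking substrings for palindromes:
  [1:4] "aca" (len 3) => palindrome
  [3:6] "ada" (len 3) => palindrome
  [0:2] "aa" (len 2) => palindrome
Longest palindromic substring: "aca" with length 3

3


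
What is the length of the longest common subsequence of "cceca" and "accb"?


LCS of "cceca" and "accb"
DP table:
           a    c    c    b
      0    0    0    0    0
  c   0    0    1    1    1
  c   0    0    1    2    2
  e   0    0    1    2    2
  c   0    0    1    2    2
  a   0    1    1    2    2
LCS length = dp[5][4] = 2

2


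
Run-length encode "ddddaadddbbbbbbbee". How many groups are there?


Input: ddddaadddbbbbbbbee
Scanning for consecutive runs:
  Group 1: 'd' x 4 (positions 0-3)
  Group 2: 'a' x 2 (positions 4-5)
  Group 3: 'd' x 3 (positions 6-8)
  Group 4: 'b' x 7 (positions 9-15)
  Group 5: 'e' x 2 (positions 16-17)
Total groups: 5

5


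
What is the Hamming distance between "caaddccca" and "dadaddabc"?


Comparing "caaddccca" and "dadaddabc" position by position:
  Position 0: 'c' vs 'd' => differ
  Position 1: 'a' vs 'a' => same
  Position 2: 'a' vs 'd' => differ
  Position 3: 'd' vs 'a' => differ
  Position 4: 'd' vs 'd' => same
  Position 5: 'c' vs 'd' => differ
  Position 6: 'c' vs 'a' => differ
  Position 7: 'c' vs 'b' => differ
  Position 8: 'a' vs 'c' => differ
Total differences (Hamming distance): 7

7


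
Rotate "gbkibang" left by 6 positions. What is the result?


Input: "gbkibang", rotate left by 6
First 6 characters: "gbkiba"
Remaining characters: "ng"
Concatenate remaining + first: "ng" + "gbkiba" = "nggbkiba"

nggbkiba


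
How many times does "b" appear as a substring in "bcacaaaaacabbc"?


Searching for "b" in "bcacaaaaacabbc"
Scanning each position:
  Position 0: "b" => MATCH
  Position 1: "c" => no
  Position 2: "a" => no
  Position 3: "c" => no
  Position 4: "a" => no
  Position 5: "a" => no
  Position 6: "a" => no
  Position 7: "a" => no
  Position 8: "a" => no
  Position 9: "c" => no
  Position 10: "a" => no
  Position 11: "b" => MATCH
  Position 12: "b" => MATCH
  Position 13: "c" => no
Total occurrences: 3

3


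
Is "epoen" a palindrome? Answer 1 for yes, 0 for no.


Input: epoen
Reversed: neope
  Compare pos 0 ('e') with pos 4 ('n'): MISMATCH
  Compare pos 1 ('p') with pos 3 ('e'): MISMATCH
Result: not a palindrome

0


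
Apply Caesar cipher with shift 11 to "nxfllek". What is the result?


Caesar cipher: shift "nxfllek" by 11
  'n' (pos 13) + 11 = pos 24 = 'y'
  'x' (pos 23) + 11 = pos 8 = 'i'
  'f' (pos 5) + 11 = pos 16 = 'q'
  'l' (pos 11) + 11 = pos 22 = 'w'
  'l' (pos 11) + 11 = pos 22 = 'w'
  'e' (pos 4) + 11 = pos 15 = 'p'
  'k' (pos 10) + 11 = pos 21 = 'v'
Result: yiqwwpv

yiqwwpv


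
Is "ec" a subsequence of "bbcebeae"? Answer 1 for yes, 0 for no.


Check if "ec" is a subsequence of "bbcebeae"
Greedy scan:
  Position 0 ('b'): no match needed
  Position 1 ('b'): no match needed
  Position 2 ('c'): no match needed
  Position 3 ('e'): matches sub[0] = 'e'
  Position 4 ('b'): no match needed
  Position 5 ('e'): no match needed
  Position 6 ('a'): no match needed
  Position 7 ('e'): no match needed
Only matched 1/2 characters => not a subsequence

0


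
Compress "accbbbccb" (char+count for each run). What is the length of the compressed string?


Input: accbbbccb
Runs:
  'a' x 1 => "a1"
  'c' x 2 => "c2"
  'b' x 3 => "b3"
  'c' x 2 => "c2"
  'b' x 1 => "b1"
Compressed: "a1c2b3c2b1"
Compressed length: 10

10


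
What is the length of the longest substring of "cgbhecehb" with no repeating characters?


Input: "cgbhecehb"
Sliding window (track last position of each char):
  Position 0 ('c'): window [0,0] length 1 -- new best
  Position 1 ('g'): window [0,1] length 2 -- new best
  Position 2 ('b'): window [0,2] length 3 -- new best
  Position 3 ('h'): window [0,3] length 4 -- new best
  Position 4 ('e'): window [0,4] length 5 -- new best
  Position 5 ('c'): repeat (last at 0), move window start to 1
  Position 5 ('c'): window [1,5] length 5
  Position 6 ('e'): repeat (last at 4), move window start to 5
  Position 6 ('e'): window [5,6] length 2
  Position 7 ('h'): window [5,7] length 3
  Position 8 ('b'): window [5,8] length 4
Longest substring with no repeats: "cgbhe" with length 5

5


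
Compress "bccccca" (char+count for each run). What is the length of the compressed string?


Input: bccccca
Runs:
  'b' x 1 => "b1"
  'c' x 5 => "c5"
  'a' x 1 => "a1"
Compressed: "b1c5a1"
Compressed length: 6

6


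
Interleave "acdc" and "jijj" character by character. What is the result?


Interleaving "acdc" and "jijj":
  Position 0: 'a' from first, 'j' from second => "aj"
  Position 1: 'c' from first, 'i' from second => "ci"
  Position 2: 'd' from first, 'j' from second => "dj"
  Position 3: 'c' from first, 'j' from second => "cj"
Result: ajcidjcj

ajcidjcj


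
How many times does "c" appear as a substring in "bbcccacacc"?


Searching for "c" in "bbcccacacc"
Scanning each position:
  Position 0: "b" => no
  Position 1: "b" => no
  Position 2: "c" => MATCH
  Position 3: "c" => MATCH
  Position 4: "c" => MATCH
  Position 5: "a" => no
  Position 6: "c" => MATCH
  Position 7: "a" => no
  Position 8: "c" => MATCH
  Position 9: "c" => MATCH
Total occurrences: 6

6


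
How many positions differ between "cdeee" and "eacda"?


Comparing "cdeee" and "eacda" position by position:
  Position 0: 'c' vs 'e' => DIFFER
  Position 1: 'd' vs 'a' => DIFFER
  Position 2: 'e' vs 'c' => DIFFER
  Position 3: 'e' vs 'd' => DIFFER
  Position 4: 'e' vs 'a' => DIFFER
Positions that differ: 5

5


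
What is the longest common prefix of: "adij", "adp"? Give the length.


Words: adij, adp
  Position 0: all 'a' => match
  Position 1: all 'd' => match
  Position 2: ('i', 'p') => mismatch, stop
LCP = "ad" (length 2)

2


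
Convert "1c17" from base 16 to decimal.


Input: "1c17" in base 16
Positional expansion:
  Digit '1' (value 1) x 16^3 = 4096
  Digit 'c' (value 12) x 16^2 = 3072
  Digit '1' (value 1) x 16^1 = 16
  Digit '7' (value 7) x 16^0 = 7
Sum = 7191

7191


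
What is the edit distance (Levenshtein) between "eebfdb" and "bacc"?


Computing edit distance: "eebfdb" -> "bacc"
DP table:
           b    a    c    c
      0    1    2    3    4
  e   1    1    2    3    4
  e   2    2    2    3    4
  b   3    2    3    3    4
  f   4    3    3    4    4
  d   5    4    4    4    5
  b   6    5    5    5    5
Edit distance = dp[6][4] = 5

5


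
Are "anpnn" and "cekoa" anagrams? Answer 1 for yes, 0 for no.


Strings: "anpnn", "cekoa"
Sorted first:  annnp
Sorted second: aceko
Differ at position 1: 'n' vs 'c' => not anagrams

0


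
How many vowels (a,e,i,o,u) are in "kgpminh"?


Input: kgpminh
Checking each character:
  'k' at position 0: consonant
  'g' at position 1: consonant
  'p' at position 2: consonant
  'm' at position 3: consonant
  'i' at position 4: vowel (running total: 1)
  'n' at position 5: consonant
  'h' at position 6: consonant
Total vowels: 1

1


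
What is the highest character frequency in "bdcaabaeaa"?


Input: bdcaabaeaa
Character counts:
  'a': 5
  'b': 2
  'c': 1
  'd': 1
  'e': 1
Maximum frequency: 5

5


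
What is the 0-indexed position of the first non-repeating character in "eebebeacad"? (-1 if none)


Input: eebebeacad
Character frequencies:
  'a': 2
  'b': 2
  'c': 1
  'd': 1
  'e': 4
Scanning left to right for freq == 1:
  Position 0 ('e'): freq=4, skip
  Position 1 ('e'): freq=4, skip
  Position 2 ('b'): freq=2, skip
  Position 3 ('e'): freq=4, skip
  Position 4 ('b'): freq=2, skip
  Position 5 ('e'): freq=4, skip
  Position 6 ('a'): freq=2, skip
  Position 7 ('c'): unique! => answer = 7

7


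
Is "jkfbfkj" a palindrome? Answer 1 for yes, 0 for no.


Input: jkfbfkj
Reversed: jkfbfkj
  Compare pos 0 ('j') with pos 6 ('j'): match
  Compare pos 1 ('k') with pos 5 ('k'): match
  Compare pos 2 ('f') with pos 4 ('f'): match
Result: palindrome

1


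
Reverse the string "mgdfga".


Input: mgdfga
Reading characters right to left:
  Position 5: 'a'
  Position 4: 'g'
  Position 3: 'f'
  Position 2: 'd'
  Position 1: 'g'
  Position 0: 'm'
Reversed: agfdgm

agfdgm


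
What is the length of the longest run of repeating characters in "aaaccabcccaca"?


Input: "aaaccabcccaca"
Scanning for longest run:
  Position 1 ('a'): continues run of 'a', length=2
  Position 2 ('a'): continues run of 'a', length=3
  Position 3 ('c'): new char, reset run to 1
  Position 4 ('c'): continues run of 'c', length=2
  Position 5 ('a'): new char, reset run to 1
  Position 6 ('b'): new char, reset run to 1
  Position 7 ('c'): new char, reset run to 1
  Position 8 ('c'): continues run of 'c', length=2
  Position 9 ('c'): continues run of 'c', length=3
  Position 10 ('a'): new char, reset run to 1
  Position 11 ('c'): new char, reset run to 1
  Position 12 ('a'): new char, reset run to 1
Longest run: 'a' with length 3

3


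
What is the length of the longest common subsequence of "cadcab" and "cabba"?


LCS of "cadcab" and "cabba"
DP table:
           c    a    b    b    a
      0    0    0    0    0    0
  c   0    1    1    1    1    1
  a   0    1    2    2    2    2
  d   0    1    2    2    2    2
  c   0    1    2    2    2    2
  a   0    1    2    2    2    3
  b   0    1    2    3    3    3
LCS length = dp[6][5] = 3

3


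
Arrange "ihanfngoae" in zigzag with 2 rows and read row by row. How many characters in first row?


Zigzag "ihanfngoae" into 2 rows:
Placing characters:
  'i' => row 0
  'h' => row 1
  'a' => row 0
  'n' => row 1
  'f' => row 0
  'n' => row 1
  'g' => row 0
  'o' => row 1
  'a' => row 0
  'e' => row 1
Rows:
  Row 0: "iafga"
  Row 1: "hnnoe"
First row length: 5

5


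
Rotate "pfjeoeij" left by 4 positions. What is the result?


Input: "pfjeoeij", rotate left by 4
First 4 characters: "pfje"
Remaining characters: "oeij"
Concatenate remaining + first: "oeij" + "pfje" = "oeijpfje"

oeijpfje


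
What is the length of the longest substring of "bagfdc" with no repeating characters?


Input: "bagfdc"
Sliding window (track last position of each char):
  Position 0 ('b'): window [0,0] length 1 -- new best
  Position 1 ('a'): window [0,1] length 2 -- new best
  Position 2 ('g'): window [0,2] length 3 -- new best
  Position 3 ('f'): window [0,3] length 4 -- new best
  Position 4 ('d'): window [0,4] length 5 -- new best
  Position 5 ('c'): window [0,5] length 6 -- new best
Longest substring with no repeats: "bagfdc" with length 6

6


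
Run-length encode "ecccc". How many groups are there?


Input: ecccc
Scanning for consecutive runs:
  Group 1: 'e' x 1 (positions 0-0)
  Group 2: 'c' x 4 (positions 1-4)
Total groups: 2

2


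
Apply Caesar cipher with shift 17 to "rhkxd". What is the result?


Caesar cipher: shift "rhkxd" by 17
  'r' (pos 17) + 17 = pos 8 = 'i'
  'h' (pos 7) + 17 = pos 24 = 'y'
  'k' (pos 10) + 17 = pos 1 = 'b'
  'x' (pos 23) + 17 = pos 14 = 'o'
  'd' (pos 3) + 17 = pos 20 = 'u'
Result: iybou

iybou


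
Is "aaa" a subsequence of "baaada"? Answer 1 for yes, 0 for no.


Check if "aaa" is a subsequence of "baaada"
Greedy scan:
  Position 0 ('b'): no match needed
  Position 1 ('a'): matches sub[0] = 'a'
  Position 2 ('a'): matches sub[1] = 'a'
  Position 3 ('a'): matches sub[2] = 'a'
  Position 4 ('d'): no match needed
  Position 5 ('a'): no match needed
All 3 characters matched => is a subsequence

1


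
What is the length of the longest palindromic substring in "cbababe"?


Input: "cbababe"
Checking substrings for palindromes:
  [1:6] "babab" (len 5) => palindrome
  [1:4] "bab" (len 3) => palindrome
  [2:5] "aba" (len 3) => palindrome
  [3:6] "bab" (len 3) => palindrome
Longest palindromic substring: "babab" with length 5

5


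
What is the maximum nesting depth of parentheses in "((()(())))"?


Input: "((()(())))"
Tracking depth:
  Position 0 '(': depth becomes 1
  Position 1 '(': depth becomes 2
  Position 2 '(': depth becomes 3
  Position 3 ')': depth becomes 2
  Position 4 '(': depth becomes 3
  Position 5 '(': depth becomes 4
  Position 6 ')': depth becomes 3
  Position 7 ')': depth becomes 2
  Position 8 ')': depth becomes 1
  Position 9 ')': depth becomes 0
Maximum depth reached: 4

4


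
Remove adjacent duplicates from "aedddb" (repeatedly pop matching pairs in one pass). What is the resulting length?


Input: aedddb
Stack-based adjacent duplicate removal:
  Read 'a': push. Stack: a
  Read 'e': push. Stack: ae
  Read 'd': push. Stack: aed
  Read 'd': matches stack top 'd' => pop. Stack: ae
  Read 'd': push. Stack: aed
  Read 'b': push. Stack: aedb
Final stack: "aedb" (length 4)

4


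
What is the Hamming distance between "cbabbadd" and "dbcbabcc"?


Comparing "cbabbadd" and "dbcbabcc" position by position:
  Position 0: 'c' vs 'd' => differ
  Position 1: 'b' vs 'b' => same
  Position 2: 'a' vs 'c' => differ
  Position 3: 'b' vs 'b' => same
  Position 4: 'b' vs 'a' => differ
  Position 5: 'a' vs 'b' => differ
  Position 6: 'd' vs 'c' => differ
  Position 7: 'd' vs 'c' => differ
Total differences (Hamming distance): 6

6


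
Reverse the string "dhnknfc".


Input: dhnknfc
Reading characters right to left:
  Position 6: 'c'
  Position 5: 'f'
  Position 4: 'n'
  Position 3: 'k'
  Position 2: 'n'
  Position 1: 'h'
  Position 0: 'd'
Reversed: cfnknhd

cfnknhd


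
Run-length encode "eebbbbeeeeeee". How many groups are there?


Input: eebbbbeeeeeee
Scanning for consecutive runs:
  Group 1: 'e' x 2 (positions 0-1)
  Group 2: 'b' x 4 (positions 2-5)
  Group 3: 'e' x 7 (positions 6-12)
Total groups: 3

3


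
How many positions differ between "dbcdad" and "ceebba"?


Comparing "dbcdad" and "ceebba" position by position:
  Position 0: 'd' vs 'c' => DIFFER
  Position 1: 'b' vs 'e' => DIFFER
  Position 2: 'c' vs 'e' => DIFFER
  Position 3: 'd' vs 'b' => DIFFER
  Position 4: 'a' vs 'b' => DIFFER
  Position 5: 'd' vs 'a' => DIFFER
Positions that differ: 6

6


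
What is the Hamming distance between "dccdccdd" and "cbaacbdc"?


Comparing "dccdccdd" and "cbaacbdc" position by position:
  Position 0: 'd' vs 'c' => differ
  Position 1: 'c' vs 'b' => differ
  Position 2: 'c' vs 'a' => differ
  Position 3: 'd' vs 'a' => differ
  Position 4: 'c' vs 'c' => same
  Position 5: 'c' vs 'b' => differ
  Position 6: 'd' vs 'd' => same
  Position 7: 'd' vs 'c' => differ
Total differences (Hamming distance): 6

6


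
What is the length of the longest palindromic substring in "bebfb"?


Input: "bebfb"
Checking substrings for palindromes:
  [0:3] "beb" (len 3) => palindrome
  [2:5] "bfb" (len 3) => palindrome
Longest palindromic substring: "beb" with length 3

3


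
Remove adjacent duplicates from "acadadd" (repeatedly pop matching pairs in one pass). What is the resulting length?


Input: acadadd
Stack-based adjacent duplicate removal:
  Read 'a': push. Stack: a
  Read 'c': push. Stack: ac
  Read 'a': push. Stack: aca
  Read 'd': push. Stack: acad
  Read 'a': push. Stack: acada
  Read 'd': push. Stack: acadad
  Read 'd': matches stack top 'd' => pop. Stack: acada
Final stack: "acada" (length 5)

5


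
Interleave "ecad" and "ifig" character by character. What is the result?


Interleaving "ecad" and "ifig":
  Position 0: 'e' from first, 'i' from second => "ei"
  Position 1: 'c' from first, 'f' from second => "cf"
  Position 2: 'a' from first, 'i' from second => "ai"
  Position 3: 'd' from first, 'g' from second => "dg"
Result: eicfaidg

eicfaidg


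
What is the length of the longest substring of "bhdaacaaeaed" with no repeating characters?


Input: "bhdaacaaeaed"
Sliding window (track last position of each char):
  Position 0 ('b'): window [0,0] length 1 -- new best
  Position 1 ('h'): window [0,1] length 2 -- new best
  Position 2 ('d'): window [0,2] length 3 -- new best
  Position 3 ('a'): window [0,3] length 4 -- new best
  Position 4 ('a'): repeat (last at 3), move window start to 4
  Position 4 ('a'): window [4,4] length 1
  Position 5 ('c'): window [4,5] length 2
  Position 6 ('a'): repeat (last at 4), move window start to 5
  Position 6 ('a'): window [5,6] length 2
  Position 7 ('a'): repeat (last at 6), move window start to 7
  Position 7 ('a'): window [7,7] length 1
  Position 8 ('e'): window [7,8] length 2
  Position 9 ('a'): repeat (last at 7), move window start to 8
  Position 9 ('a'): window [8,9] length 2
  Position 10 ('e'): repeat (last at 8), move window start to 9
  Position 10 ('e'): window [9,10] length 2
  Position 11 ('d'): window [9,11] length 3
Longest substring with no repeats: "bhda" with length 4

4


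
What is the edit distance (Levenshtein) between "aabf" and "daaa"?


Computing edit distance: "aabf" -> "daaa"
DP table:
           d    a    a    a
      0    1    2    3    4
  a   1    1    1    2    3
  a   2    2    1    1    2
  b   3    3    2    2    2
  f   4    4    3    3    3
Edit distance = dp[4][4] = 3

3


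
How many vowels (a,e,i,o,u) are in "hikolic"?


Input: hikolic
Checking each character:
  'h' at position 0: consonant
  'i' at position 1: vowel (running total: 1)
  'k' at position 2: consonant
  'o' at position 3: vowel (running total: 2)
  'l' at position 4: consonant
  'i' at position 5: vowel (running total: 3)
  'c' at position 6: consonant
Total vowels: 3

3


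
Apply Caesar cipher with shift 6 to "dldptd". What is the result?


Caesar cipher: shift "dldptd" by 6
  'd' (pos 3) + 6 = pos 9 = 'j'
  'l' (pos 11) + 6 = pos 17 = 'r'
  'd' (pos 3) + 6 = pos 9 = 'j'
  'p' (pos 15) + 6 = pos 21 = 'v'
  't' (pos 19) + 6 = pos 25 = 'z'
  'd' (pos 3) + 6 = pos 9 = 'j'
Result: jrjvzj

jrjvzj


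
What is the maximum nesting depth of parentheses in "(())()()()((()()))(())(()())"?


Input: "(())()()()((()()))(())(()())"
Tracking depth:
  Position 0 '(': depth becomes 1
  Position 1 '(': depth becomes 2
  Position 2 ')': depth becomes 1
  Position 3 ')': depth becomes 0
  Position 4 '(': depth becomes 1
  Position 5 ')': depth becomes 0
  Position 6 '(': depth becomes 1
  Position 7 ')': depth becomes 0
  Position 8 '(': depth becomes 1
  Position 9 ')': depth becomes 0
  Position 10 '(': depth becomes 1
  Position 11 '(': depth becomes 2
  Position 12 '(': depth becomes 3
  Position 13 ')': depth becomes 2
  Position 14 '(': depth becomes 3
  Position 15 ')': depth becomes 2
  Position 16 ')': depth becomes 1
  Position 17 ')': depth becomes 0
  Position 18 '(': depth becomes 1
  Position 19 '(': depth becomes 2
  Position 20 ')': depth becomes 1
  Position 21 ')': depth becomes 0
  Position 22 '(': depth becomes 1
  Position 23 '(': depth becomes 2
  Position 24 ')': depth becomes 1
  Position 25 '(': depth becomes 2
  Position 26 ')': depth becomes 1
  Position 27 ')': depth becomes 0
Maximum depth reached: 3

3


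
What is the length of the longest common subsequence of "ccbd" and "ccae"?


LCS of "ccbd" and "ccae"
DP table:
           c    c    a    e
      0    0    0    0    0
  c   0    1    1    1    1
  c   0    1    2    2    2
  b   0    1    2    2    2
  d   0    1    2    2    2
LCS length = dp[4][4] = 2

2


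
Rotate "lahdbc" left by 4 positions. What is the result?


Input: "lahdbc", rotate left by 4
First 4 characters: "lahd"
Remaining characters: "bc"
Concatenate remaining + first: "bc" + "lahd" = "bclahd"

bclahd


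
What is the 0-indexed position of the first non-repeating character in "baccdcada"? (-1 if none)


Input: baccdcada
Character frequencies:
  'a': 3
  'b': 1
  'c': 3
  'd': 2
Scanning left to right for freq == 1:
  Position 0 ('b'): unique! => answer = 0

0


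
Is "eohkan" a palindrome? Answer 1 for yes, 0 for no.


Input: eohkan
Reversed: nakhoe
  Compare pos 0 ('e') with pos 5 ('n'): MISMATCH
  Compare pos 1 ('o') with pos 4 ('a'): MISMATCH
  Compare pos 2 ('h') with pos 3 ('k'): MISMATCH
Result: not a palindrome

0


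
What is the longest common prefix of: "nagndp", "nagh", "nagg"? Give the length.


Words: nagndp, nagh, nagg
  Position 0: all 'n' => match
  Position 1: all 'a' => match
  Position 2: all 'g' => match
  Position 3: ('n', 'h', 'g') => mismatch, stop
LCP = "nag" (length 3)

3


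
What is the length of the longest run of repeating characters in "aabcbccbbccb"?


Input: "aabcbccbbccb"
Scanning for longest run:
  Position 1 ('a'): continues run of 'a', length=2
  Position 2 ('b'): new char, reset run to 1
  Position 3 ('c'): new char, reset run to 1
  Position 4 ('b'): new char, reset run to 1
  Position 5 ('c'): new char, reset run to 1
  Position 6 ('c'): continues run of 'c', length=2
  Position 7 ('b'): new char, reset run to 1
  Position 8 ('b'): continues run of 'b', length=2
  Position 9 ('c'): new char, reset run to 1
  Position 10 ('c'): continues run of 'c', length=2
  Position 11 ('b'): new char, reset run to 1
Longest run: 'a' with length 2

2


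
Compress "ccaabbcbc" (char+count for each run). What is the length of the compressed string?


Input: ccaabbcbc
Runs:
  'c' x 2 => "c2"
  'a' x 2 => "a2"
  'b' x 2 => "b2"
  'c' x 1 => "c1"
  'b' x 1 => "b1"
  'c' x 1 => "c1"
Compressed: "c2a2b2c1b1c1"
Compressed length: 12

12


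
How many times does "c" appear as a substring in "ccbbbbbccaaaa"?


Searching for "c" in "ccbbbbbccaaaa"
Scanning each position:
  Position 0: "c" => MATCH
  Position 1: "c" => MATCH
  Position 2: "b" => no
  Position 3: "b" => no
  Position 4: "b" => no
  Position 5: "b" => no
  Position 6: "b" => no
  Position 7: "c" => MATCH
  Position 8: "c" => MATCH
  Position 9: "a" => no
  Position 10: "a" => no
  Position 11: "a" => no
  Position 12: "a" => no
Total occurrences: 4

4


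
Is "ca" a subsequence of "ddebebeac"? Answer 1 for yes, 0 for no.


Check if "ca" is a subsequence of "ddebebeac"
Greedy scan:
  Position 0 ('d'): no match needed
  Position 1 ('d'): no match needed
  Position 2 ('e'): no match needed
  Position 3 ('b'): no match needed
  Position 4 ('e'): no match needed
  Position 5 ('b'): no match needed
  Position 6 ('e'): no match needed
  Position 7 ('a'): no match needed
  Position 8 ('c'): matches sub[0] = 'c'
Only matched 1/2 characters => not a subsequence

0


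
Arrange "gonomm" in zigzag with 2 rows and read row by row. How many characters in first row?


Zigzag "gonomm" into 2 rows:
Placing characters:
  'g' => row 0
  'o' => row 1
  'n' => row 0
  'o' => row 1
  'm' => row 0
  'm' => row 1
Rows:
  Row 0: "gnm"
  Row 1: "oom"
First row length: 3

3


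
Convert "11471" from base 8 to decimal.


Input: "11471" in base 8
Positional expansion:
  Digit '1' (value 1) x 8^4 = 4096
  Digit '1' (value 1) x 8^3 = 512
  Digit '4' (value 4) x 8^2 = 256
  Digit '7' (value 7) x 8^1 = 56
  Digit '1' (value 1) x 8^0 = 1
Sum = 4921

4921


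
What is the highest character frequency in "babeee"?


Input: babeee
Character counts:
  'a': 1
  'b': 2
  'e': 3
Maximum frequency: 3

3


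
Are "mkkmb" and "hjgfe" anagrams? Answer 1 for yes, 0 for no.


Strings: "mkkmb", "hjgfe"
Sorted first:  bkkmm
Sorted second: efghj
Differ at position 0: 'b' vs 'e' => not anagrams

0


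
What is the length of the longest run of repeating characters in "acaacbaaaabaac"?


Input: "acaacbaaaabaac"
Scanning for longest run:
  Position 1 ('c'): new char, reset run to 1
  Position 2 ('a'): new char, reset run to 1
  Position 3 ('a'): continues run of 'a', length=2
  Position 4 ('c'): new char, reset run to 1
  Position 5 ('b'): new char, reset run to 1
  Position 6 ('a'): new char, reset run to 1
  Position 7 ('a'): continues run of 'a', length=2
  Position 8 ('a'): continues run of 'a', length=3
  Position 9 ('a'): continues run of 'a', length=4
  Position 10 ('b'): new char, reset run to 1
  Position 11 ('a'): new char, reset run to 1
  Position 12 ('a'): continues run of 'a', length=2
  Position 13 ('c'): new char, reset run to 1
Longest run: 'a' with length 4

4


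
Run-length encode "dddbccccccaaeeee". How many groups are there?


Input: dddbccccccaaeeee
Scanning for consecutive runs:
  Group 1: 'd' x 3 (positions 0-2)
  Group 2: 'b' x 1 (positions 3-3)
  Group 3: 'c' x 6 (positions 4-9)
  Group 4: 'a' x 2 (positions 10-11)
  Group 5: 'e' x 4 (positions 12-15)
Total groups: 5

5


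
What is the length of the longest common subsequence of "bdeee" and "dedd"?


LCS of "bdeee" and "dedd"
DP table:
           d    e    d    d
      0    0    0    0    0
  b   0    0    0    0    0
  d   0    1    1    1    1
  e   0    1    2    2    2
  e   0    1    2    2    2
  e   0    1    2    2    2
LCS length = dp[5][4] = 2

2


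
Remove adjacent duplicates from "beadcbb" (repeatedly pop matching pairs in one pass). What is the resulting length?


Input: beadcbb
Stack-based adjacent duplicate removal:
  Read 'b': push. Stack: b
  Read 'e': push. Stack: be
  Read 'a': push. Stack: bea
  Read 'd': push. Stack: bead
  Read 'c': push. Stack: beadc
  Read 'b': push. Stack: beadcb
  Read 'b': matches stack top 'b' => pop. Stack: beadc
Final stack: "beadc" (length 5)

5


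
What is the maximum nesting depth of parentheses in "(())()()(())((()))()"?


Input: "(())()()(())((()))()"
Tracking depth:
  Position 0 '(': depth becomes 1
  Position 1 '(': depth becomes 2
  Position 2 ')': depth becomes 1
  Position 3 ')': depth becomes 0
  Position 4 '(': depth becomes 1
  Position 5 ')': depth becomes 0
  Position 6 '(': depth becomes 1
  Position 7 ')': depth becomes 0
  Position 8 '(': depth becomes 1
  Position 9 '(': depth becomes 2
  Position 10 ')': depth becomes 1
  Position 11 ')': depth becomes 0
  Position 12 '(': depth becomes 1
  Position 13 '(': depth becomes 2
  Position 14 '(': depth becomes 3
  Position 15 ')': depth becomes 2
  Position 16 ')': depth becomes 1
  Position 17 ')': depth becomes 0
  Position 18 '(': depth becomes 1
  Position 19 ')': depth becomes 0
Maximum depth reached: 3

3


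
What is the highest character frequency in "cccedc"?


Input: cccedc
Character counts:
  'c': 4
  'd': 1
  'e': 1
Maximum frequency: 4

4


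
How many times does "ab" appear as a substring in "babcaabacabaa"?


Searching for "ab" in "babcaabacabaa"
Scanning each position:
  Position 0: "ba" => no
  Position 1: "ab" => MATCH
  Position 2: "bc" => no
  Position 3: "ca" => no
  Position 4: "aa" => no
  Position 5: "ab" => MATCH
  Position 6: "ba" => no
  Position 7: "ac" => no
  Position 8: "ca" => no
  Position 9: "ab" => MATCH
  Position 10: "ba" => no
  Position 11: "aa" => no
Total occurrences: 3

3


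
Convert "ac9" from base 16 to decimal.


Input: "ac9" in base 16
Positional expansion:
  Digit 'a' (value 10) x 16^2 = 2560
  Digit 'c' (value 12) x 16^1 = 192
  Digit '9' (value 9) x 16^0 = 9
Sum = 2761

2761


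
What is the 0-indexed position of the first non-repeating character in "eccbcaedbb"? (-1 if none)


Input: eccbcaedbb
Character frequencies:
  'a': 1
  'b': 3
  'c': 3
  'd': 1
  'e': 2
Scanning left to right for freq == 1:
  Position 0 ('e'): freq=2, skip
  Position 1 ('c'): freq=3, skip
  Position 2 ('c'): freq=3, skip
  Position 3 ('b'): freq=3, skip
  Position 4 ('c'): freq=3, skip
  Position 5 ('a'): unique! => answer = 5

5


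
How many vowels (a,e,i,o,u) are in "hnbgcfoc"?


Input: hnbgcfoc
Checking each character:
  'h' at position 0: consonant
  'n' at position 1: consonant
  'b' at position 2: consonant
  'g' at position 3: consonant
  'c' at position 4: consonant
  'f' at position 5: consonant
  'o' at position 6: vowel (running total: 1)
  'c' at position 7: consonant
Total vowels: 1

1


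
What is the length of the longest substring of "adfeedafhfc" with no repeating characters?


Input: "adfeedafhfc"
Sliding window (track last position of each char):
  Position 0 ('a'): window [0,0] length 1 -- new best
  Position 1 ('d'): window [0,1] length 2 -- new best
  Position 2 ('f'): window [0,2] length 3 -- new best
  Position 3 ('e'): window [0,3] length 4 -- new best
  Position 4 ('e'): repeat (last at 3), move window start to 4
  Position 4 ('e'): window [4,4] length 1
  Position 5 ('d'): window [4,5] length 2
  Position 6 ('a'): window [4,6] length 3
  Position 7 ('f'): window [4,7] length 4
  Position 8 ('h'): window [4,8] length 5 -- new best
  Position 9 ('f'): repeat (last at 7), move window start to 8
  Position 9 ('f'): window [8,9] length 2
  Position 10 ('c'): window [8,10] length 3
Longest substring with no repeats: "edafh" with length 5

5


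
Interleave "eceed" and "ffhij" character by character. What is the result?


Interleaving "eceed" and "ffhij":
  Position 0: 'e' from first, 'f' from second => "ef"
  Position 1: 'c' from first, 'f' from second => "cf"
  Position 2: 'e' from first, 'h' from second => "eh"
  Position 3: 'e' from first, 'i' from second => "ei"
  Position 4: 'd' from first, 'j' from second => "dj"
Result: efcfeheidj

efcfeheidj


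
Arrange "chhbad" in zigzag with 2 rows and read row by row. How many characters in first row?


Zigzag "chhbad" into 2 rows:
Placing characters:
  'c' => row 0
  'h' => row 1
  'h' => row 0
  'b' => row 1
  'a' => row 0
  'd' => row 1
Rows:
  Row 0: "cha"
  Row 1: "hbd"
First row length: 3

3


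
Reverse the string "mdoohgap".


Input: mdoohgap
Reading characters right to left:
  Position 7: 'p'
  Position 6: 'a'
  Position 5: 'g'
  Position 4: 'h'
  Position 3: 'o'
  Position 2: 'o'
  Position 1: 'd'
  Position 0: 'm'
Reversed: paghoodm

paghoodm


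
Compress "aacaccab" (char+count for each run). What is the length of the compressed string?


Input: aacaccab
Runs:
  'a' x 2 => "a2"
  'c' x 1 => "c1"
  'a' x 1 => "a1"
  'c' x 2 => "c2"
  'a' x 1 => "a1"
  'b' x 1 => "b1"
Compressed: "a2c1a1c2a1b1"
Compressed length: 12

12


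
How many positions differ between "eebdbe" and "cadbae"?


Comparing "eebdbe" and "cadbae" position by position:
  Position 0: 'e' vs 'c' => DIFFER
  Position 1: 'e' vs 'a' => DIFFER
  Position 2: 'b' vs 'd' => DIFFER
  Position 3: 'd' vs 'b' => DIFFER
  Position 4: 'b' vs 'a' => DIFFER
  Position 5: 'e' vs 'e' => same
Positions that differ: 5

5


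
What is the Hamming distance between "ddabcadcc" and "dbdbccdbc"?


Comparing "ddabcadcc" and "dbdbccdbc" position by position:
  Position 0: 'd' vs 'd' => same
  Position 1: 'd' vs 'b' => differ
  Position 2: 'a' vs 'd' => differ
  Position 3: 'b' vs 'b' => same
  Position 4: 'c' vs 'c' => same
  Position 5: 'a' vs 'c' => differ
  Position 6: 'd' vs 'd' => same
  Position 7: 'c' vs 'b' => differ
  Position 8: 'c' vs 'c' => same
Total differences (Hamming distance): 4

4


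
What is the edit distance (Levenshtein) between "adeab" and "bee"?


Computing edit distance: "adeab" -> "bee"
DP table:
           b    e    e
      0    1    2    3
  a   1    1    2    3
  d   2    2    2    3
  e   3    3    2    2
  a   4    4    3    3
  b   5    4    4    4
Edit distance = dp[5][3] = 4

4


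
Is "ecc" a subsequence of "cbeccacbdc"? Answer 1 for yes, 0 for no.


Check if "ecc" is a subsequence of "cbeccacbdc"
Greedy scan:
  Position 0 ('c'): no match needed
  Position 1 ('b'): no match needed
  Position 2 ('e'): matches sub[0] = 'e'
  Position 3 ('c'): matches sub[1] = 'c'
  Position 4 ('c'): matches sub[2] = 'c'
  Position 5 ('a'): no match needed
  Position 6 ('c'): no match needed
  Position 7 ('b'): no match needed
  Position 8 ('d'): no match needed
  Position 9 ('c'): no match needed
All 3 characters matched => is a subsequence

1


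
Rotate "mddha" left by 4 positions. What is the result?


Input: "mddha", rotate left by 4
First 4 characters: "mddh"
Remaining characters: "a"
Concatenate remaining + first: "a" + "mddh" = "amddh"

amddh


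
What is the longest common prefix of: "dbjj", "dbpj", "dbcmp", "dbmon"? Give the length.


Words: dbjj, dbpj, dbcmp, dbmon
  Position 0: all 'd' => match
  Position 1: all 'b' => match
  Position 2: ('j', 'p', 'c', 'm') => mismatch, stop
LCP = "db" (length 2)

2


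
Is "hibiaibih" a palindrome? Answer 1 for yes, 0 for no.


Input: hibiaibih
Reversed: hibiaibih
  Compare pos 0 ('h') with pos 8 ('h'): match
  Compare pos 1 ('i') with pos 7 ('i'): match
  Compare pos 2 ('b') with pos 6 ('b'): match
  Compare pos 3 ('i') with pos 5 ('i'): match
Result: palindrome

1


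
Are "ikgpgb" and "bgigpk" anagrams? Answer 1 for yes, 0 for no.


Strings: "ikgpgb", "bgigpk"
Sorted first:  bggikp
Sorted second: bggikp
Sorted forms match => anagrams

1


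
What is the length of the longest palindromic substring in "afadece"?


Input: "afadece"
Checking substrings for palindromes:
  [0:3] "afa" (len 3) => palindrome
  [4:7] "ece" (len 3) => palindrome
Longest palindromic substring: "afa" with length 3

3


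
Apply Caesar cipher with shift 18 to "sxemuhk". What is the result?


Caesar cipher: shift "sxemuhk" by 18
  's' (pos 18) + 18 = pos 10 = 'k'
  'x' (pos 23) + 18 = pos 15 = 'p'
  'e' (pos 4) + 18 = pos 22 = 'w'
  'm' (pos 12) + 18 = pos 4 = 'e'
  'u' (pos 20) + 18 = pos 12 = 'm'
  'h' (pos 7) + 18 = pos 25 = 'z'
  'k' (pos 10) + 18 = pos 2 = 'c'
Result: kpwemzc

kpwemzc


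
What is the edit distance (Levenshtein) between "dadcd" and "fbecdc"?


Computing edit distance: "dadcd" -> "fbecdc"
DP table:
           f    b    e    c    d    c
      0    1    2    3    4    5    6
  d   1    1    2    3    4    4    5
  a   2    2    2    3    4    5    5
  d   3    3    3    3    4    4    5
  c   4    4    4    4    3    4    4
  d   5    5    5    5    4    3    4
Edit distance = dp[5][6] = 4

4


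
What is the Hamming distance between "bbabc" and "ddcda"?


Comparing "bbabc" and "ddcda" position by position:
  Position 0: 'b' vs 'd' => differ
  Position 1: 'b' vs 'd' => differ
  Position 2: 'a' vs 'c' => differ
  Position 3: 'b' vs 'd' => differ
  Position 4: 'c' vs 'a' => differ
Total differences (Hamming distance): 5

5


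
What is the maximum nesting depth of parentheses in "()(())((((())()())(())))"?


Input: "()(())((((())()())(())))"
Tracking depth:
  Position 0 '(': depth becomes 1
  Position 1 ')': depth becomes 0
  Position 2 '(': depth becomes 1
  Position 3 '(': depth becomes 2
  Position 4 ')': depth becomes 1
  Position 5 ')': depth becomes 0
  Position 6 '(': depth becomes 1
  Position 7 '(': depth becomes 2
  Position 8 '(': depth becomes 3
  Position 9 '(': depth becomes 4
  Position 10 '(': depth becomes 5
  Position 11 ')': depth becomes 4
  Position 12 ')': depth becomes 3
  Position 13 '(': depth becomes 4
  Position 14 ')': depth becomes 3
  Position 15 '(': depth becomes 4
  Position 16 ')': depth becomes 3
  Position 17 ')': depth becomes 2
  Position 18 '(': depth becomes 3
  Position 19 '(': depth becomes 4
  Position 20 ')': depth becomes 3
  Position 21 ')': depth becomes 2
  Position 22 ')': depth becomes 1
  Position 23 ')': depth becomes 0
Maximum depth reached: 5

5


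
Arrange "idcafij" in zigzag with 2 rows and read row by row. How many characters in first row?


Zigzag "idcafij" into 2 rows:
Placing characters:
  'i' => row 0
  'd' => row 1
  'c' => row 0
  'a' => row 1
  'f' => row 0
  'i' => row 1
  'j' => row 0
Rows:
  Row 0: "icfj"
  Row 1: "dai"
First row length: 4

4


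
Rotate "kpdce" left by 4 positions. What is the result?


Input: "kpdce", rotate left by 4
First 4 characters: "kpdc"
Remaining characters: "e"
Concatenate remaining + first: "e" + "kpdc" = "ekpdc"

ekpdc


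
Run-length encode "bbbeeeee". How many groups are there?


Input: bbbeeeee
Scanning for consecutive runs:
  Group 1: 'b' x 3 (positions 0-2)
  Group 2: 'e' x 5 (positions 3-7)
Total groups: 2

2


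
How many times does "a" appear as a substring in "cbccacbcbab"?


Searching for "a" in "cbccacbcbab"
Scanning each position:
  Position 0: "c" => no
  Position 1: "b" => no
  Position 2: "c" => no
  Position 3: "c" => no
  Position 4: "a" => MATCH
  Position 5: "c" => no
  Position 6: "b" => no
  Position 7: "c" => no
  Position 8: "b" => no
  Position 9: "a" => MATCH
  Position 10: "b" => no
Total occurrences: 2

2


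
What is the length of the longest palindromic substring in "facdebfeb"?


Input: "facdebfeb"
Checking substrings for palindromes:
  No multi-char palindromic substrings found
Longest palindromic substring: "f" with length 1

1


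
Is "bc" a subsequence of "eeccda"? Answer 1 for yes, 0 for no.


Check if "bc" is a subsequence of "eeccda"
Greedy scan:
  Position 0 ('e'): no match needed
  Position 1 ('e'): no match needed
  Position 2 ('c'): no match needed
  Position 3 ('c'): no match needed
  Position 4 ('d'): no match needed
  Position 5 ('a'): no match needed
Only matched 0/2 characters => not a subsequence

0


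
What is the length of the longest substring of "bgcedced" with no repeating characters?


Input: "bgcedced"
Sliding window (track last position of each char):
  Position 0 ('b'): window [0,0] length 1 -- new best
  Position 1 ('g'): window [0,1] length 2 -- new best
  Position 2 ('c'): window [0,2] length 3 -- new best
  Position 3 ('e'): window [0,3] length 4 -- new best
  Position 4 ('d'): window [0,4] length 5 -- new best
  Position 5 ('c'): repeat (last at 2), move window start to 3
  Position 5 ('c'): window [3,5] length 3
  Position 6 ('e'): repeat (last at 3), move window start to 4
  Position 6 ('e'): window [4,6] length 3
  Position 7 ('d'): repeat (last at 4), move window start to 5
  Position 7 ('d'): window [5,7] length 3
Longest substring with no repeats: "bgced" with length 5

5
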